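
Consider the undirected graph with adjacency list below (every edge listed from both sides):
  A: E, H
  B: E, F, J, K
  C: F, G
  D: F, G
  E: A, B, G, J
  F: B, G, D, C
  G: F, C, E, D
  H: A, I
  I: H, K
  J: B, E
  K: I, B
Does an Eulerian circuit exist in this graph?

Yes

Degrees: A:2, B:4, C:2, D:2, E:4, F:4, G:4, H:2, I:2, J:2, K:2
All degrees are even and the non-isolated vertices are connected — an Eulerian circuit exists.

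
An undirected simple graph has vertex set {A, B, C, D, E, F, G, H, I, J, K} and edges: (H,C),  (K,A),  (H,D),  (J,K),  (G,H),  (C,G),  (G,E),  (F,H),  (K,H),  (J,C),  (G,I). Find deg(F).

Neighbors of F: H.

1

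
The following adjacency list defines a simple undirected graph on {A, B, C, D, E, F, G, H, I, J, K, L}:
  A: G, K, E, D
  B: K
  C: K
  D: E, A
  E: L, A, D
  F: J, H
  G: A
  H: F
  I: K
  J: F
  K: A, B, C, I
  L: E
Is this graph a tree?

The graph has 12 vertices and 11 edges.
It is not connected, so it is not a tree.

No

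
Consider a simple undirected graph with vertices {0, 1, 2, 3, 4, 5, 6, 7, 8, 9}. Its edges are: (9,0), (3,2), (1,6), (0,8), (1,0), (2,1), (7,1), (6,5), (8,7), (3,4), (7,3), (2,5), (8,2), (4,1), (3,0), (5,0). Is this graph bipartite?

Yes

Color {1, 3, 5, 8, 9} black and {0, 2, 4, 6, 7} white. No edge joins two same-colored vertices, so the graph is bipartite.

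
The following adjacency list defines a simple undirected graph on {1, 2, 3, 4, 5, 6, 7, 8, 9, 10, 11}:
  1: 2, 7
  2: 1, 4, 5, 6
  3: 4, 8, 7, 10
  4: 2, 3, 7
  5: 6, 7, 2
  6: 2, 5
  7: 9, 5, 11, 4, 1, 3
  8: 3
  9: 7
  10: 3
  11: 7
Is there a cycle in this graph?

|V| = 11, |E| = 14, number of components = 1.
Since 14 > 11 - 1, a cycle must exist; for instance 7-4-3-7.

Yes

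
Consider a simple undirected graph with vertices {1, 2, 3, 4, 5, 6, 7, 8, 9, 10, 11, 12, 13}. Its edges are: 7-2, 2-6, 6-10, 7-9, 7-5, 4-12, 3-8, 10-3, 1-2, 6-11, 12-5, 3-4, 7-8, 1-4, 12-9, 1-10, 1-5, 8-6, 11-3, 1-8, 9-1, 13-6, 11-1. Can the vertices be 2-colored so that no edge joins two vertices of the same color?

Partition the vertices as {2, 4, 5, 8, 9, 10, 11, 13} vs {1, 3, 6, 7, 12}. Each listed edge has one endpoint in each part, so the graph is bipartite.

Yes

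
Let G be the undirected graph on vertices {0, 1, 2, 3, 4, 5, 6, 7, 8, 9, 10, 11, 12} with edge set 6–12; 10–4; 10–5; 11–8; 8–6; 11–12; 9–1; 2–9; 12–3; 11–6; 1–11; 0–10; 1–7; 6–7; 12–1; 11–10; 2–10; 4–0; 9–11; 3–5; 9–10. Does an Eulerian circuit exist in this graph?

Yes

Degrees: 0:2, 1:4, 2:2, 3:2, 4:2, 5:2, 6:4, 7:2, 8:2, 9:4, 10:6, 11:6, 12:4
Every vertex has even degree and the edges form a single connected piece, so an Eulerian circuit exists.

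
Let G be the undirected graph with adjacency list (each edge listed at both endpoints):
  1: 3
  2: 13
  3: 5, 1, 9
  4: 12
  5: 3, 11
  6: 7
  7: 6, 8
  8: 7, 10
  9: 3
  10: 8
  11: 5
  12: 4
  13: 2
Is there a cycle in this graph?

No

The graph has 13 vertices, 9 edges, and 4 connected components.
A forest on 13 vertices with 4 components has exactly 9 edges, which matches — so no cycle.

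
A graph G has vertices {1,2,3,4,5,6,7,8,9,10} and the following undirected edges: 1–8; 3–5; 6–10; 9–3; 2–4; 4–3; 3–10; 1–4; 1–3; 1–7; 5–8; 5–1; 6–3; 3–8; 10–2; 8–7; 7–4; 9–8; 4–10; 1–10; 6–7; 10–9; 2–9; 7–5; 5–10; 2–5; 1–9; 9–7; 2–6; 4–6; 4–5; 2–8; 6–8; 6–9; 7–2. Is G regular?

Degrees: 1:7, 2:7, 3:7, 4:7, 5:7, 6:7, 7:7, 8:7, 9:7, 10:7
Every vertex has degree 7, so the graph is 7-regular.

Yes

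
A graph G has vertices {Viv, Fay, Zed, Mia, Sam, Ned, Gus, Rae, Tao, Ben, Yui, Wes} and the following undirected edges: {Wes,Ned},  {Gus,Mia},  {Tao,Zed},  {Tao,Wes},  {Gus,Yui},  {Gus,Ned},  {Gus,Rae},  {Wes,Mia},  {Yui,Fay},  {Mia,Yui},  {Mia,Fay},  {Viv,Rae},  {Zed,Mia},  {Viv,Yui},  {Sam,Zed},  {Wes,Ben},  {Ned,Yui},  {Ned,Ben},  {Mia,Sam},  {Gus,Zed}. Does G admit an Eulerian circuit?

Degrees: Viv:2, Fay:2, Zed:4, Mia:6, Sam:2, Ned:4, Gus:5, Rae:2, Tao:2, Ben:2, Yui:5, Wes:4
Gus, Yui have odd degree; an Eulerian circuit needs every degree to be even, so none exists.

No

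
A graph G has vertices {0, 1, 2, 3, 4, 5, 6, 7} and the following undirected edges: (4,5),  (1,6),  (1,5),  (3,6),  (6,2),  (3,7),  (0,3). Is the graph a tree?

The graph has 8 vertices and 7 edges.
Connected and |E| = |V| - 1, which characterizes a tree.

Yes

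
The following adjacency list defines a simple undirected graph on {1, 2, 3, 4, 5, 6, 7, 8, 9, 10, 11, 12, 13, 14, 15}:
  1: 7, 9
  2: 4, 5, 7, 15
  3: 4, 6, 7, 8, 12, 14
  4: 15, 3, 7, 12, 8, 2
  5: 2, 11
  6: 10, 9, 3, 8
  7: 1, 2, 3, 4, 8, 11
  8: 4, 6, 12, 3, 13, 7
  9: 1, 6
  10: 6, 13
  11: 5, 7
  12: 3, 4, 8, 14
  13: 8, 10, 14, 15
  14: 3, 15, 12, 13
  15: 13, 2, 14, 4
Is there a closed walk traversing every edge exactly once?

Degrees: 1:2, 2:4, 3:6, 4:6, 5:2, 6:4, 7:6, 8:6, 9:2, 10:2, 11:2, 12:4, 13:4, 14:4, 15:4
All degrees are even and the non-isolated vertices are connected — an Eulerian circuit exists.

Yes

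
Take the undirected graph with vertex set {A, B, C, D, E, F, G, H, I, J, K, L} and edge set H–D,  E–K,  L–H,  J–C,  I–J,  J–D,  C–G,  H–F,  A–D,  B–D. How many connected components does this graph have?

Component: {E, K}
Component: {A, B, C, D, F, G, H, I, J, L}

2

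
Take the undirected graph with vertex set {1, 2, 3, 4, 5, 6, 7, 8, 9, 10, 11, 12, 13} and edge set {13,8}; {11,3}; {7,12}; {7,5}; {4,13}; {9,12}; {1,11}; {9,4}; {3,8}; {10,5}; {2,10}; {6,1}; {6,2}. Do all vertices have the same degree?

Degrees: 1:2, 2:2, 3:2, 4:2, 5:2, 6:2, 7:2, 8:2, 9:2, 10:2, 11:2, 12:2, 13:2
All degrees equal 2; the graph is regular.

Yes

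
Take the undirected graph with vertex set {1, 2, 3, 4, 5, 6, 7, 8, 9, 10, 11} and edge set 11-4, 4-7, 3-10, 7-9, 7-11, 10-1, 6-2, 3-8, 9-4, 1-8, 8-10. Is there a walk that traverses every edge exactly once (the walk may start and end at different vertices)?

No

Degrees: 1:2, 2:1, 3:2, 4:3, 5:0, 6:1, 7:3, 8:3, 9:2, 10:3, 11:2
Odd-degree vertices: 2, 4, 6, 7, 8, 10 (6 total).
With 6 odd-degree vertices (more than two), no single trail can use every edge.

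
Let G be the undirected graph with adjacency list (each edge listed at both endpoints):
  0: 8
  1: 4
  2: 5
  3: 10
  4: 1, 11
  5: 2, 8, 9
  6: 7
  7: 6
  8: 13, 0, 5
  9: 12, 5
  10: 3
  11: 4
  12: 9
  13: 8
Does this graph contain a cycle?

No

The graph has 14 vertices, 10 edges, and 4 connected components.
Since 10 = 14 - 4, the graph is a forest and contains no cycle.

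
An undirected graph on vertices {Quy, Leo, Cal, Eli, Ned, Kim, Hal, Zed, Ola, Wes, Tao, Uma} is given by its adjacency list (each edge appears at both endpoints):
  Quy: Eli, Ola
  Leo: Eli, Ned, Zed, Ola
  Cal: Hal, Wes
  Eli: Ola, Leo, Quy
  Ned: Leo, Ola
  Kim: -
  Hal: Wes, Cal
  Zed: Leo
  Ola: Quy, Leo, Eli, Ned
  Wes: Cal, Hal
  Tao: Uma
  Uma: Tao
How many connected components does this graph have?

Component: {Kim}
Component: {Tao, Uma}
Component: {Cal, Hal, Wes}
Component: {Quy, Leo, Eli, Ned, Zed, Ola}

4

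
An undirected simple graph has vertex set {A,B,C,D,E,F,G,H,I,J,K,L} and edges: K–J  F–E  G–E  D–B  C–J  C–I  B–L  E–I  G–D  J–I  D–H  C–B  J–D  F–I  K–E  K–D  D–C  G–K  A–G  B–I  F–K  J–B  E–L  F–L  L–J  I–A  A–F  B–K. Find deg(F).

Neighbors of F: A, E, I, K, L.

5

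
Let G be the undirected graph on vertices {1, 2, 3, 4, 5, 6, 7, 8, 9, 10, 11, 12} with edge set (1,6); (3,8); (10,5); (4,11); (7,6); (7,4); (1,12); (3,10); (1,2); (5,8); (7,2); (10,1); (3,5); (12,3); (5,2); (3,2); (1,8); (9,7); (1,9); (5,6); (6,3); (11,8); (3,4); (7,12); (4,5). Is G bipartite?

3-5-2-3 is an odd cycle (length 3), and a bipartite graph can contain only even cycles.

No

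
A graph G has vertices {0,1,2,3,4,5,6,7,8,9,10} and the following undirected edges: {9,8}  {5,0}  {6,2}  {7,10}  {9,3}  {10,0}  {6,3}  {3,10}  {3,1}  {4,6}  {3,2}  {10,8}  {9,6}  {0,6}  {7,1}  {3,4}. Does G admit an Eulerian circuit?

Degrees: 0:3, 1:2, 2:2, 3:6, 4:2, 5:1, 6:5, 7:2, 8:2, 9:3, 10:4
0, 5, 6, 9 have odd degree; an Eulerian circuit needs every degree to be even, so none exists.

No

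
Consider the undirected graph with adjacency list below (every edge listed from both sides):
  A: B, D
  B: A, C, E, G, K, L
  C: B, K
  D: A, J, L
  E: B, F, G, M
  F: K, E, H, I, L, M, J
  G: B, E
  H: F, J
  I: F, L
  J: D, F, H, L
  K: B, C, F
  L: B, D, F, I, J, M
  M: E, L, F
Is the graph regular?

Degrees: A:2, B:6, C:2, D:3, E:4, F:7, G:2, H:2, I:2, J:4, K:3, L:6, M:3
Vertex A has degree 2 while F has degree 7, so the graph is not regular.

No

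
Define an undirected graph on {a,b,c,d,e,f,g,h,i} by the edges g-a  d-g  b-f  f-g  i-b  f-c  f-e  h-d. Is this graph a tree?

|V| = 9, |E| = 8.
It is connected with exactly 8 edges, hence acyclic — it is a tree.

Yes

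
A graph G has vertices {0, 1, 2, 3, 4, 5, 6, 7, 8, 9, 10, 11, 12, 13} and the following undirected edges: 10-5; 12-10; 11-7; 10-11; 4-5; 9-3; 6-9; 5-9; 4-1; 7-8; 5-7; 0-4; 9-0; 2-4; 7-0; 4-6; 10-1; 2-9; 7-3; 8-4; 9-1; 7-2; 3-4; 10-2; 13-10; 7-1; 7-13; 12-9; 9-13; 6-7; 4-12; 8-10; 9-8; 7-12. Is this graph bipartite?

Yes

Partition the vertices as {4, 7, 9, 10} vs {0, 1, 2, 3, 5, 6, 8, 11, 12, 13}. Each listed edge has one endpoint in each part, so the graph is bipartite.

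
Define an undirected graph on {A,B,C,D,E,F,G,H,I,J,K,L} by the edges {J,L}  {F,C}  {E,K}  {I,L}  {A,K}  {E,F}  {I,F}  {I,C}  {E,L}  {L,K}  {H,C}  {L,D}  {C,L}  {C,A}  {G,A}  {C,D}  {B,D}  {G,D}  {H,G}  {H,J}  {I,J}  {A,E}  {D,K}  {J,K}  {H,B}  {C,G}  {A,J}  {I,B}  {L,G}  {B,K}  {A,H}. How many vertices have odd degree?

Degrees: A:6, B:4, C:7, D:5, E:4, F:3, G:5, H:5, I:5, J:5, K:6, L:7
Odd-degree vertices: C, D, F, G, H, I, J, L.

8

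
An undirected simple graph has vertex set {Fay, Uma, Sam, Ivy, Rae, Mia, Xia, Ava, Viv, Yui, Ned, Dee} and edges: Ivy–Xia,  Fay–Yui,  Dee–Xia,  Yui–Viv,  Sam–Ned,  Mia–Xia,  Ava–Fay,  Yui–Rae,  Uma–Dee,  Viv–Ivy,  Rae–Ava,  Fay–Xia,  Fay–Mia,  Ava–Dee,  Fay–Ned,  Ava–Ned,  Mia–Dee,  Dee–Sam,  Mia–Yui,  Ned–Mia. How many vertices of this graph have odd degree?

Degrees: Fay:5, Uma:1, Sam:2, Ivy:2, Rae:2, Mia:5, Xia:4, Ava:4, Viv:2, Yui:4, Ned:4, Dee:5
Odd-degree vertices: Fay, Uma, Mia, Dee.

4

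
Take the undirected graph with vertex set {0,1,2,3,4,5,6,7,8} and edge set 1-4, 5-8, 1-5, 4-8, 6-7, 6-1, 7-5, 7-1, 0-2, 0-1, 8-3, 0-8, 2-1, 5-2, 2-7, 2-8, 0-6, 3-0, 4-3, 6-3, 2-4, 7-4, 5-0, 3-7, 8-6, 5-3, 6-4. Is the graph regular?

Degrees: 0:6, 1:6, 2:6, 3:6, 4:6, 5:6, 6:6, 7:6, 8:6
Every vertex has degree 6, so the graph is 6-regular.

Yes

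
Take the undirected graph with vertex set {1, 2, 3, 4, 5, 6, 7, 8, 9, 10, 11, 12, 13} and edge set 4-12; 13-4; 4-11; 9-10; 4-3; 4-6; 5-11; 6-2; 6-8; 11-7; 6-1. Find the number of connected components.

Component: {9, 10}
Component: {1, 2, 3, 4, 5, 6, 7, 8, 11, 12, 13}

2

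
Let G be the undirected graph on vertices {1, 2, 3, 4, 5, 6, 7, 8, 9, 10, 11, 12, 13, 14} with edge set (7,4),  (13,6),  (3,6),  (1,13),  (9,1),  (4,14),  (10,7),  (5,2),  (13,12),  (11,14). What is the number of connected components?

4

Component: {8}
Component: {2, 5}
Component: {4, 7, 10, 11, 14}
Component: {1, 3, 6, 9, 12, 13}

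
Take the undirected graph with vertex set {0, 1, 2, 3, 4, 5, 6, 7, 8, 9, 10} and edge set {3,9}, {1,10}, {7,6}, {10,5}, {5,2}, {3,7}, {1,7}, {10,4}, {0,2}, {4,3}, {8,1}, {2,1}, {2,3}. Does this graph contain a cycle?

|V| = 11, |E| = 13, number of components = 1.
Since 13 > 11 - 1, a cycle must exist; for instance 3-4-10-1-7-3.

Yes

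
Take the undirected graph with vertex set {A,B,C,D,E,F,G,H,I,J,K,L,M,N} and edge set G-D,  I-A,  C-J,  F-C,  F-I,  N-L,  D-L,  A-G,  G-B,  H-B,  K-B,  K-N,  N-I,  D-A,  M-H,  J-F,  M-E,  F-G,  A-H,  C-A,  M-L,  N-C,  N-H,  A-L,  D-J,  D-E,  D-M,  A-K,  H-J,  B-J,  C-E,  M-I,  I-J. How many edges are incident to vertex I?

5

Neighbors of I: A, F, J, M, N.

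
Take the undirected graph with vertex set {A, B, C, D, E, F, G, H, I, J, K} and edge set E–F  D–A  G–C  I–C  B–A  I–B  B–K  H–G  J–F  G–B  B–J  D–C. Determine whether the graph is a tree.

The graph has 11 vertices and 12 edges.
A tree on 11 vertices has exactly 10 edges; this graph has 12, so it contains a cycle and is not a tree.

No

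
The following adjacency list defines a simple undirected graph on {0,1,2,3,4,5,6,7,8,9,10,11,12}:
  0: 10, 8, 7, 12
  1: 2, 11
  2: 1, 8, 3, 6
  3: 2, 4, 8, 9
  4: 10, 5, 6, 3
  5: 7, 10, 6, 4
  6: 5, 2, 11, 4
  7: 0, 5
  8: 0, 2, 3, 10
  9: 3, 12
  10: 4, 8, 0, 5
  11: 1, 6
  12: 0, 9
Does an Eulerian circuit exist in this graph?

Degrees: 0:4, 1:2, 2:4, 3:4, 4:4, 5:4, 6:4, 7:2, 8:4, 9:2, 10:4, 11:2, 12:2
Every vertex has even degree and the edges form a single connected piece, so an Eulerian circuit exists.

Yes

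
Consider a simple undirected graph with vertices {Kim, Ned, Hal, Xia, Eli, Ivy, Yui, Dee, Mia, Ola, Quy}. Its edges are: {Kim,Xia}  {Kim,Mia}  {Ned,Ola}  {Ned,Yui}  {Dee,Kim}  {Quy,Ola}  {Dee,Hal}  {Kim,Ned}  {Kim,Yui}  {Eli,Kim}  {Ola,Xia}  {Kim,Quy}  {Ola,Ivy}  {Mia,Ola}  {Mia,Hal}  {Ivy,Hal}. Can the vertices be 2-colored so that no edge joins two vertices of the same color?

Kim-Yui-Ned-Kim is an odd cycle (length 3), and a bipartite graph can contain only even cycles.

No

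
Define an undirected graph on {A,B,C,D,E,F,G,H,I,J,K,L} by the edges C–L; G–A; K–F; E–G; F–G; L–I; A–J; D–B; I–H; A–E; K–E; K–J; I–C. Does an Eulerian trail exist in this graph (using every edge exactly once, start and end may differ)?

Degrees: A:3, B:1, C:2, D:1, E:3, F:2, G:3, H:1, I:3, J:2, K:3, L:2
Odd-degree vertices: A, B, D, E, G, H, I, K (8 total).
With 8 odd-degree vertices (more than two), no single trail can use every edge.

No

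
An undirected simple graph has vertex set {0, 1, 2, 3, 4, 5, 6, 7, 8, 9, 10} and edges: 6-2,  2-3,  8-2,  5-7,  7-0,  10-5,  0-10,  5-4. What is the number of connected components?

Component: {1}
Component: {9}
Component: {2, 3, 6, 8}
Component: {0, 4, 5, 7, 10}

4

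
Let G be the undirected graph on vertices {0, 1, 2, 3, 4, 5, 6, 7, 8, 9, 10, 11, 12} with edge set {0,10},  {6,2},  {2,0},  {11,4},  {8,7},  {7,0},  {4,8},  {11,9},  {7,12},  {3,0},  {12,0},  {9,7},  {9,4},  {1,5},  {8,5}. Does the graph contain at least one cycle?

|V| = 13, |E| = 15, number of components = 1.
Since 15 > 13 - 1, a cycle must exist; for instance 0-7-12-0.

Yes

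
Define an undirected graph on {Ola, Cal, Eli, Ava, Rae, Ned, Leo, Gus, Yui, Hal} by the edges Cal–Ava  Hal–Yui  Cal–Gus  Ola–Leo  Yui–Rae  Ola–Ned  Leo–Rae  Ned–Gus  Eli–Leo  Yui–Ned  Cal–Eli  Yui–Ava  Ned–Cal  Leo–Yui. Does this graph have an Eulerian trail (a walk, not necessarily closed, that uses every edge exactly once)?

Degrees: Ola:2, Cal:4, Eli:2, Ava:2, Rae:2, Ned:4, Leo:4, Gus:2, Yui:5, Hal:1
Odd-degree vertices: Yui, Hal (2 total).
With 2 odd-degree vertices and all edges in one connected piece, an Eulerian trail exists (from Yui to Hal).

Yes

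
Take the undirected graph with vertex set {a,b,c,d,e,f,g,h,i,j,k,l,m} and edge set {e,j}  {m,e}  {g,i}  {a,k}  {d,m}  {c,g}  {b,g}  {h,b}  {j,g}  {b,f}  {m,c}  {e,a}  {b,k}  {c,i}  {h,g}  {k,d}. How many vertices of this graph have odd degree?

Degrees: a:2, b:4, c:3, d:2, e:3, f:1, g:5, h:2, i:2, j:2, k:3, l:0, m:3
Odd-degree vertices: c, e, f, g, k, m.

6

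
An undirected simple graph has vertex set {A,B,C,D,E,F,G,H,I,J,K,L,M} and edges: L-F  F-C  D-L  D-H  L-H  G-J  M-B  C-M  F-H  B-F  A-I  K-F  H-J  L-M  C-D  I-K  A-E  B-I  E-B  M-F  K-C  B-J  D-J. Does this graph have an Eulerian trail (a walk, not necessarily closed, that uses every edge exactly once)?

No

Degrees: A:2, B:5, C:4, D:4, E:2, F:6, G:1, H:4, I:3, J:4, K:3, L:4, M:4
Odd-degree vertices: B, G, I, K (4 total).
With 4 odd-degree vertices (more than two), no single trail can use every edge.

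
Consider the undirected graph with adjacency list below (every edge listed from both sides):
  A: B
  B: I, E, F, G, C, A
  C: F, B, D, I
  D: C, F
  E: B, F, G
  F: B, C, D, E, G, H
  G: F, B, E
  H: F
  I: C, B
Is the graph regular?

No

Degrees: A:1, B:6, C:4, D:2, E:3, F:6, G:3, H:1, I:2
Degrees are not all equal (e.g. deg(A)=1 but deg(B)=6); not regular.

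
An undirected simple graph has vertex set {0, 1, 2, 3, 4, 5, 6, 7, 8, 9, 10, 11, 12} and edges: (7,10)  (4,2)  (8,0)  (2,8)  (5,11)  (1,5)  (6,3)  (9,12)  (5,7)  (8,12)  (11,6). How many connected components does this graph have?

Component: {0, 2, 4, 8, 9, 12}
Component: {1, 3, 5, 6, 7, 10, 11}

2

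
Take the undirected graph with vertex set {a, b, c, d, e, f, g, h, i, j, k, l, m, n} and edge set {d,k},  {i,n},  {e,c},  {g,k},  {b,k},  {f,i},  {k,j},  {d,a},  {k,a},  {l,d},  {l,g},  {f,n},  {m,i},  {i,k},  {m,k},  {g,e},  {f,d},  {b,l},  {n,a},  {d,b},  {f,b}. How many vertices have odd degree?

Degrees: a:3, b:4, c:1, d:5, e:2, f:4, g:3, h:0, i:4, j:1, k:7, l:3, m:2, n:3
Odd-degree vertices: a, c, d, g, j, k, l, n.

8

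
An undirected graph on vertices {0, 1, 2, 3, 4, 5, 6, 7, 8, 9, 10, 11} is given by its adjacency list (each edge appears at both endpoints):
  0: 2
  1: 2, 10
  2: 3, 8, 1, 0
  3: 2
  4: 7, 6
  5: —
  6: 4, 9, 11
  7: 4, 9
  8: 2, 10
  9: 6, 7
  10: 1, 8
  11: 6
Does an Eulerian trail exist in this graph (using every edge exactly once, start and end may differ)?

Degrees: 0:1, 1:2, 2:4, 3:1, 4:2, 5:0, 6:3, 7:2, 8:2, 9:2, 10:2, 11:1
Odd-degree vertices: 0, 3, 6, 11 (4 total).
With 4 odd-degree vertices (more than two), no single trail can use every edge.

No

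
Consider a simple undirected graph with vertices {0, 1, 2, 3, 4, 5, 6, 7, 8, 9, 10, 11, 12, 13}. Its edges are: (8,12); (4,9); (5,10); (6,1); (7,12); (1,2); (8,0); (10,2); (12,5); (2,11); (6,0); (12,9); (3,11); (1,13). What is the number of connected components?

Component: {0, 1, 2, 3, 4, 5, 6, 7, 8, 9, 10, 11, 12, 13}

1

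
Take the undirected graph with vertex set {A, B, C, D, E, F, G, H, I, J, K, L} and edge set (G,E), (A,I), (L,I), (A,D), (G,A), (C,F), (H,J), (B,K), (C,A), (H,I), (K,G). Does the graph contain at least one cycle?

No

|V| = 12, |E| = 11, number of components = 1.
A forest on 12 vertices with 1 component has exactly 11 edges, which matches — so no cycle.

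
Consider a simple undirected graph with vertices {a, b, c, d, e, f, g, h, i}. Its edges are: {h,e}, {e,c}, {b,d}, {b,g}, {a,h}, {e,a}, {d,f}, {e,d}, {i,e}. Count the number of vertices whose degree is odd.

Degrees: a:2, b:2, c:1, d:3, e:5, f:1, g:1, h:2, i:1
Odd-degree vertices: c, d, e, f, g, i.

6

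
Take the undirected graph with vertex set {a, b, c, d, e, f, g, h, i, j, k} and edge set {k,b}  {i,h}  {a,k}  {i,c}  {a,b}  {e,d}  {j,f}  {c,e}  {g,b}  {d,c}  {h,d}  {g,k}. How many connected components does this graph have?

3

Component: {f, j}
Component: {a, b, g, k}
Component: {c, d, e, h, i}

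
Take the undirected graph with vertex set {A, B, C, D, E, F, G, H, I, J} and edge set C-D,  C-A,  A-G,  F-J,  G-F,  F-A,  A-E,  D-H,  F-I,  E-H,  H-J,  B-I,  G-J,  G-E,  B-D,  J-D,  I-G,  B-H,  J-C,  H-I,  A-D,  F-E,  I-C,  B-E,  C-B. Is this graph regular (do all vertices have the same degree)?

Yes

Degrees: A:5, B:5, C:5, D:5, E:5, F:5, G:5, H:5, I:5, J:5
Every vertex has degree 5, so the graph is 5-regular.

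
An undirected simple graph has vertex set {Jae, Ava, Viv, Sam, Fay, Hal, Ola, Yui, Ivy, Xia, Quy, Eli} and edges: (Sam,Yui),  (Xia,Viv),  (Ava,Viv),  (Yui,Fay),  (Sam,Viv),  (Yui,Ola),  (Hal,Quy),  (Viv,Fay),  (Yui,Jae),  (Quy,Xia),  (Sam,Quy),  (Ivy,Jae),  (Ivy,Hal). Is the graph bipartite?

Yes

A valid 2-coloring puts {Viv, Yui, Ivy, Quy, Eli} on one side and {Jae, Ava, Sam, Fay, Hal, Ola, Xia} on the other; every edge crosses between the two sides.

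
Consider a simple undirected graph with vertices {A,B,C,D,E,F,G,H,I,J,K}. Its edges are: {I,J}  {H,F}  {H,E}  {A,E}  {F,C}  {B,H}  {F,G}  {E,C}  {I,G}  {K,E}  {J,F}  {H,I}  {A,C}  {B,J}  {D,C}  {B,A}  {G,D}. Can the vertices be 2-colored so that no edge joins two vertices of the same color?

The cycle C-A-E-C has length 3, which is odd, so the graph is not bipartite.

No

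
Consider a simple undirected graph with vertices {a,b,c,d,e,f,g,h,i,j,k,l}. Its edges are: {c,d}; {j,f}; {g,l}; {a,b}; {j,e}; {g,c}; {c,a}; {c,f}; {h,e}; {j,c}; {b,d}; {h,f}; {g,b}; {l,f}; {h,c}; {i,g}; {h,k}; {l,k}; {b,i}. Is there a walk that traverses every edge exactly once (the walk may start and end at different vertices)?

Yes

Degrees: a:2, b:4, c:6, d:2, e:2, f:4, g:4, h:4, i:2, j:3, k:2, l:3
Odd-degree vertices: j, l (2 total).
The non-isolated vertices are connected and exactly 2 have odd degree, so an Eulerian trail exists (from j to l).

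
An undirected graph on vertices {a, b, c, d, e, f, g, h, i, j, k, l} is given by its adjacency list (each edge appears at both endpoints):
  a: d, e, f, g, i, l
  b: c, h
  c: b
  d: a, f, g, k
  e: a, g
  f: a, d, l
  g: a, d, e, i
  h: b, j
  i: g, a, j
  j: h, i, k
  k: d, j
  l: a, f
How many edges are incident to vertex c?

Neighbors of c: b.

1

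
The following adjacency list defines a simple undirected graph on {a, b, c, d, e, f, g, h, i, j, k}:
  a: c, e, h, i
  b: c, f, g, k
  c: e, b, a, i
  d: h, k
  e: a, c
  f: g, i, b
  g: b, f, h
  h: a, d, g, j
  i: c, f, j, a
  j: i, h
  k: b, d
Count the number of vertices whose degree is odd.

Degrees: a:4, b:4, c:4, d:2, e:2, f:3, g:3, h:4, i:4, j:2, k:2
Odd-degree vertices: f, g.

2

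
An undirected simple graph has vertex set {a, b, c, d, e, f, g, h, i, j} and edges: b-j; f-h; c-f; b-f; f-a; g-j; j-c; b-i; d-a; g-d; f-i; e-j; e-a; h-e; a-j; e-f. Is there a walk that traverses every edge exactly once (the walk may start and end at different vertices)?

Yes

Degrees: a:4, b:3, c:2, d:2, e:4, f:6, g:2, h:2, i:2, j:5
Odd-degree vertices: b, j (2 total).
With 2 odd-degree vertices and all edges in one connected piece, an Eulerian trail exists (from b to j).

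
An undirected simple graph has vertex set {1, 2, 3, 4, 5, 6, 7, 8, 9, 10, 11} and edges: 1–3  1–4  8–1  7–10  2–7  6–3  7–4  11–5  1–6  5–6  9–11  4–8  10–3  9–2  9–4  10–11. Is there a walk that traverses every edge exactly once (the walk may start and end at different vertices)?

No

Degrees: 1:4, 2:2, 3:3, 4:4, 5:2, 6:3, 7:3, 8:2, 9:3, 10:3, 11:3
Odd-degree vertices: 3, 6, 7, 9, 10, 11 (6 total).
With 6 odd-degree vertices (more than two), no single trail can use every edge.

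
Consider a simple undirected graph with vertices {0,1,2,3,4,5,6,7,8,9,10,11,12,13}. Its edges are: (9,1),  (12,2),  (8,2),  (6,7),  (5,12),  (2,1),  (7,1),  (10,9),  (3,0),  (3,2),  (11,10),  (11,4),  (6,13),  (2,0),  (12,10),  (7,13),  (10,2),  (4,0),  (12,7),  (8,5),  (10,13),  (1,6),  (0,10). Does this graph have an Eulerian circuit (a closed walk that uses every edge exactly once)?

Degrees: 0:4, 1:4, 2:6, 3:2, 4:2, 5:2, 6:3, 7:4, 8:2, 9:2, 10:6, 11:2, 12:4, 13:3
6, 13 have odd degree; an Eulerian circuit needs every degree to be even, so none exists.

No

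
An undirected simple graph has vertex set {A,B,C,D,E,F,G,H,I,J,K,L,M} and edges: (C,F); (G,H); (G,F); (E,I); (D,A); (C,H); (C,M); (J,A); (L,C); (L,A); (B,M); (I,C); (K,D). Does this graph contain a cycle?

|V| = 13, |E| = 13, number of components = 1.
Since 13 > 13 - 1, a cycle must exist; for instance C-H-G-F-C.

Yes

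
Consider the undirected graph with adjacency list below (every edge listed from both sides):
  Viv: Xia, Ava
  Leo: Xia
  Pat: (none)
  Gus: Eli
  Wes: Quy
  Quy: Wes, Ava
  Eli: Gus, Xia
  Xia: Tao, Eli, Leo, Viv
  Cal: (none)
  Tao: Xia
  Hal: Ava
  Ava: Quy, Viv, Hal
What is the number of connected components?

3

Component: {Pat}
Component: {Cal}
Component: {Viv, Leo, Gus, Wes, Quy, Eli, Xia, Tao, Hal, Ava}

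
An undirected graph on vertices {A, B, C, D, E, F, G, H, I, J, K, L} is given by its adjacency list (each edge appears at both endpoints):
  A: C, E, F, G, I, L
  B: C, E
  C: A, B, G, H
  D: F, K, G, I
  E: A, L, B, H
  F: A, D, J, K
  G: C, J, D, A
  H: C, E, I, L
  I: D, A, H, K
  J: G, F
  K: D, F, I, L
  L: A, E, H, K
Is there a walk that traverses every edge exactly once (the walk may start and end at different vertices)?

Yes

Degrees: A:6, B:2, C:4, D:4, E:4, F:4, G:4, H:4, I:4, J:2, K:4, L:4
Odd-degree vertices: none (0 total).
The non-isolated vertices are connected and exactly 0 have odd degree, so an Eulerian trail exists.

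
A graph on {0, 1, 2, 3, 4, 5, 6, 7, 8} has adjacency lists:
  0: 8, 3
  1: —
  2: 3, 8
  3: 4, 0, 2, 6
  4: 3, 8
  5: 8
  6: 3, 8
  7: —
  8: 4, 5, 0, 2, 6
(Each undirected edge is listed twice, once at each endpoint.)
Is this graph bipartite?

A valid 2-coloring puts {1, 3, 7, 8} on one side and {0, 2, 4, 5, 6} on the other; every edge crosses between the two sides.

Yes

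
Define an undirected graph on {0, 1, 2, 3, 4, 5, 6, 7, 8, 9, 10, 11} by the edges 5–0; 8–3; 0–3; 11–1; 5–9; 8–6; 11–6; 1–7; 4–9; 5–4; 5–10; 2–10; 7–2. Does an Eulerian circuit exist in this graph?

Degrees: 0:2, 1:2, 2:2, 3:2, 4:2, 5:4, 6:2, 7:2, 8:2, 9:2, 10:2, 11:2
All degrees are even and the non-isolated vertices are connected — an Eulerian circuit exists.

Yes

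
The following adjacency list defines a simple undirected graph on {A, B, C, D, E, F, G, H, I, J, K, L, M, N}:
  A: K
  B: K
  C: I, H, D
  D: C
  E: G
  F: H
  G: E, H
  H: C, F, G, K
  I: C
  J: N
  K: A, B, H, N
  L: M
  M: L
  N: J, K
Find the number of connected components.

Component: {L, M}
Component: {A, B, C, D, E, F, G, H, I, J, K, N}

2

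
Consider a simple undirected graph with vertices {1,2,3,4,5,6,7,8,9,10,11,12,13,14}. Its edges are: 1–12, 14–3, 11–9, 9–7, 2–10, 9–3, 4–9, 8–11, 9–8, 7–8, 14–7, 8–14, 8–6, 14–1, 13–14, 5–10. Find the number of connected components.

2

Component: {2, 5, 10}
Component: {1, 3, 4, 6, 7, 8, 9, 11, 12, 13, 14}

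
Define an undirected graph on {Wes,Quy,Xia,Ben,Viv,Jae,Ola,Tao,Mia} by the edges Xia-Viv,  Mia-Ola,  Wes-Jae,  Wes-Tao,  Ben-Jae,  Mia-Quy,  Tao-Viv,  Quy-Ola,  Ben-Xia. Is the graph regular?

Degrees: Wes:2, Quy:2, Xia:2, Ben:2, Viv:2, Jae:2, Ola:2, Tao:2, Mia:2
Every vertex has degree 2, so the graph is 2-regular.

Yes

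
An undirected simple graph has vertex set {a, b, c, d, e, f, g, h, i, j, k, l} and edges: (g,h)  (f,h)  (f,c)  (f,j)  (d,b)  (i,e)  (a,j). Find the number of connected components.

5

Component: {k}
Component: {l}
Component: {b, d}
Component: {e, i}
Component: {a, c, f, g, h, j}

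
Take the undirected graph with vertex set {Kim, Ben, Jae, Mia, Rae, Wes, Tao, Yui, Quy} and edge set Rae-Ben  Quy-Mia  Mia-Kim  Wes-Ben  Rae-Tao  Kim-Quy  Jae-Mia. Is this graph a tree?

No

The graph has 9 vertices and 7 edges.
It splits into 3 components, so it cannot be a tree.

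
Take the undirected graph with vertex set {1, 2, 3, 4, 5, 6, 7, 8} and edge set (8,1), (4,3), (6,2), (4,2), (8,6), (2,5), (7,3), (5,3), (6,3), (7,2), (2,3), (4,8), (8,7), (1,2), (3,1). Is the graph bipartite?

No

The cycle 3-2-4-3 has length 3, which is odd, so the graph is not bipartite.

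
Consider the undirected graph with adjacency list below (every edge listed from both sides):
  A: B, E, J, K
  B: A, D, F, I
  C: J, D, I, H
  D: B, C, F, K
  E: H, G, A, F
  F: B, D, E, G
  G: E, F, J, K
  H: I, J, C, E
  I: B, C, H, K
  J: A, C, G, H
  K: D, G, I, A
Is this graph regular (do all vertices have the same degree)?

Degrees: A:4, B:4, C:4, D:4, E:4, F:4, G:4, H:4, I:4, J:4, K:4
Every vertex has degree 4, so the graph is 4-regular.

Yes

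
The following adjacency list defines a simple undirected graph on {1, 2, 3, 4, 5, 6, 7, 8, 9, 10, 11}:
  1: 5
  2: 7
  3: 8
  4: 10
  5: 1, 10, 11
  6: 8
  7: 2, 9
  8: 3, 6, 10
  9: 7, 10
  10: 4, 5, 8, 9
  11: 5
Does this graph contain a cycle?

No

|V| = 11, |E| = 10, number of components = 1.
A forest on 11 vertices with 1 component has exactly 10 edges, which matches — so no cycle.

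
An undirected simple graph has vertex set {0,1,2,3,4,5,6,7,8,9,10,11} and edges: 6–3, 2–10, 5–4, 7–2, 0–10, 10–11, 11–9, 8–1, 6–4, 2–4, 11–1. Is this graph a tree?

|V| = 12, |E| = 11.
Connected and |E| = |V| - 1, which characterizes a tree.

Yes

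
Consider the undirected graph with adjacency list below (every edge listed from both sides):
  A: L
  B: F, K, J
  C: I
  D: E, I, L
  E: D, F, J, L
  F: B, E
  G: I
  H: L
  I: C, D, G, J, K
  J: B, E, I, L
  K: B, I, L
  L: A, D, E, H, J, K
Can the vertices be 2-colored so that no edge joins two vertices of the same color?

No

The cycle J-E-L-J has length 3, which is odd, so the graph is not bipartite.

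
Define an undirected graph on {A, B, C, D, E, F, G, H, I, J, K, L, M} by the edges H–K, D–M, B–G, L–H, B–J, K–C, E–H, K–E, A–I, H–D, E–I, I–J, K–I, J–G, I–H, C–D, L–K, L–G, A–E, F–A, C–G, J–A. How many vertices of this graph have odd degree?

Degrees: A:4, B:2, C:3, D:3, E:4, F:1, G:4, H:5, I:5, J:4, K:5, L:3, M:1
Odd-degree vertices: C, D, F, H, I, K, L, M.

8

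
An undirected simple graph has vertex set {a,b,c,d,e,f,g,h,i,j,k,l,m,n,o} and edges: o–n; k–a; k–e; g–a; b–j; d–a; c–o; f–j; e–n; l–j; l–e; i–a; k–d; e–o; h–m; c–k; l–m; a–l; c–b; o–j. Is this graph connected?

Yes

A breadth-first search from a visits a, i, l, g, k, d, m, j, e, c, h, f, o, b, n — all 15 vertices — so the graph is connected.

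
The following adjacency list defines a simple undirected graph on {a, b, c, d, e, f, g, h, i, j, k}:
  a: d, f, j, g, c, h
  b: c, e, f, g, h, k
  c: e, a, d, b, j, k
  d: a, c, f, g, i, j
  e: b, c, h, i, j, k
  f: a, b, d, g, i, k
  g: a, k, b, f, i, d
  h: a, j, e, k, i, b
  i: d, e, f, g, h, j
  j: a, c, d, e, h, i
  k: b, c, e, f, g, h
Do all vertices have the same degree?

Yes

Degrees: a:6, b:6, c:6, d:6, e:6, f:6, g:6, h:6, i:6, j:6, k:6
All degrees equal 6; the graph is regular.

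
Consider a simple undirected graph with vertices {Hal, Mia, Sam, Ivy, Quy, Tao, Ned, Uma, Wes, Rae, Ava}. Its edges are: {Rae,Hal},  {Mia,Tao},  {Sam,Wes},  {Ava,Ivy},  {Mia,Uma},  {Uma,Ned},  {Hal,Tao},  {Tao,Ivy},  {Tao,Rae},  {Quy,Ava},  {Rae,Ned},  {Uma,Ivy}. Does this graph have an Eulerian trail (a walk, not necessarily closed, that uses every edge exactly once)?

Degrees: Hal:2, Mia:2, Sam:1, Ivy:3, Quy:1, Tao:4, Ned:2, Uma:3, Wes:1, Rae:3, Ava:2
Odd-degree vertices: Sam, Ivy, Quy, Uma, Wes, Rae (6 total).
With 6 odd-degree vertices (more than two), no single trail can use every edge.

No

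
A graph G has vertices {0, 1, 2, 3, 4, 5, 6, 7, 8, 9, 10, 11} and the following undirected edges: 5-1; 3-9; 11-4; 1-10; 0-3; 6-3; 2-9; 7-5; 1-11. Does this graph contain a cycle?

|V| = 12, |E| = 9, number of components = 3.
A forest on 12 vertices with 3 components has exactly 9 edges, which matches — so no cycle.

No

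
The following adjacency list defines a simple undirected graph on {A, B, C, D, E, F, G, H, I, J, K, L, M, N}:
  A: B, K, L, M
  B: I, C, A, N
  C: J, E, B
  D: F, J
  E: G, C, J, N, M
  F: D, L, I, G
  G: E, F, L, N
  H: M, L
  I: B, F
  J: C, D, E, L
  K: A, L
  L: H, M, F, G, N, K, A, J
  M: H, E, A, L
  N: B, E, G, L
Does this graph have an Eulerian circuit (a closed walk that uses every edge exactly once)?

No

Degrees: A:4, B:4, C:3, D:2, E:5, F:4, G:4, H:2, I:2, J:4, K:2, L:8, M:4, N:4
C, E have odd degree; an Eulerian circuit needs every degree to be even, so none exists.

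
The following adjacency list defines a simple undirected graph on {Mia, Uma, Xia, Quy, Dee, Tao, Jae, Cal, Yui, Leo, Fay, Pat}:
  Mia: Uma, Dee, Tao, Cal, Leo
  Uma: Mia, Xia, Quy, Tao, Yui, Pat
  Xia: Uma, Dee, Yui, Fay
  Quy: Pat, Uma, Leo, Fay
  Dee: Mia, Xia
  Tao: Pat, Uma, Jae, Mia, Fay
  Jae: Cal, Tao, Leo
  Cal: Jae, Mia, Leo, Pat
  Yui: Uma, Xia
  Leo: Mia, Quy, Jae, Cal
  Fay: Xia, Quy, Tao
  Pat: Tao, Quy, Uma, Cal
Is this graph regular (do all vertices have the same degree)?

No

Degrees: Mia:5, Uma:6, Xia:4, Quy:4, Dee:2, Tao:5, Jae:3, Cal:4, Yui:2, Leo:4, Fay:3, Pat:4
Vertex Dee has degree 2 while Uma has degree 6, so the graph is not regular.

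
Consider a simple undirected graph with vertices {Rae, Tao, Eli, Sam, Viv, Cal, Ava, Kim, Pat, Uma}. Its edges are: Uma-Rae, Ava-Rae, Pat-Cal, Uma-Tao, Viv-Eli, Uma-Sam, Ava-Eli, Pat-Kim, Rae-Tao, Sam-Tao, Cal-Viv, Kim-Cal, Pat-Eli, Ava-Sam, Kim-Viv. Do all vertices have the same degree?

Yes

Degrees: Rae:3, Tao:3, Eli:3, Sam:3, Viv:3, Cal:3, Ava:3, Kim:3, Pat:3, Uma:3
All degrees equal 3; the graph is regular.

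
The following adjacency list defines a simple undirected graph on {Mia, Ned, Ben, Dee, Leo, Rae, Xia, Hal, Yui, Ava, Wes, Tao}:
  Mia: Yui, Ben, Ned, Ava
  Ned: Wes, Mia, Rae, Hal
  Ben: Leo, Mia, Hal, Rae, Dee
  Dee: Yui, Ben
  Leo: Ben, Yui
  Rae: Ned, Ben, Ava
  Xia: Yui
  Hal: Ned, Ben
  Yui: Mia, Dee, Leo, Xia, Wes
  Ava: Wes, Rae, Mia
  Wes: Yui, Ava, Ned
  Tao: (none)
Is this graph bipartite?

Partition the vertices as {Ned, Ben, Yui, Ava, Tao} vs {Mia, Dee, Leo, Rae, Xia, Hal, Wes}. Each listed edge has one endpoint in each part, so the graph is bipartite.

Yes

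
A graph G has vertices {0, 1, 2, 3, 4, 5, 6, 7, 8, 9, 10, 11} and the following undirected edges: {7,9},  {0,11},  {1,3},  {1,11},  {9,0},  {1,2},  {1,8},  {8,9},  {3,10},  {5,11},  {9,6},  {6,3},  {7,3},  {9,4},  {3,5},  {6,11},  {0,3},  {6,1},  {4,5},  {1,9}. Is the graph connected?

Starting from 0 and exploring outward reaches every vertex (0, 9, 3, 11, 1, 7, 8, 4, 6, 5, 10, 2); the graph is connected.

Yes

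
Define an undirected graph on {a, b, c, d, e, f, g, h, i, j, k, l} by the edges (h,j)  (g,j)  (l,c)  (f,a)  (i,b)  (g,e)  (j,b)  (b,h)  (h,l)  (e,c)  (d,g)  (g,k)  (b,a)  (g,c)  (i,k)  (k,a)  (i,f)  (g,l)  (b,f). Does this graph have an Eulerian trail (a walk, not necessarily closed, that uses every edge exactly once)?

No

Degrees: a:3, b:5, c:3, d:1, e:2, f:3, g:6, h:3, i:3, j:3, k:3, l:3
Odd-degree vertices: a, b, c, d, f, h, i, j, k, l (10 total).
With 10 odd-degree vertices (more than two), no single trail can use every edge.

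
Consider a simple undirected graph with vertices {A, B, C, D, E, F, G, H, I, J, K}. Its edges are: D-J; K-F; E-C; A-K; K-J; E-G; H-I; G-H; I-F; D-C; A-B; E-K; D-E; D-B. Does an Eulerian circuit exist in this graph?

Yes

Degrees: A:2, B:2, C:2, D:4, E:4, F:2, G:2, H:2, I:2, J:2, K:4
All degrees are even and the non-isolated vertices are connected — an Eulerian circuit exists.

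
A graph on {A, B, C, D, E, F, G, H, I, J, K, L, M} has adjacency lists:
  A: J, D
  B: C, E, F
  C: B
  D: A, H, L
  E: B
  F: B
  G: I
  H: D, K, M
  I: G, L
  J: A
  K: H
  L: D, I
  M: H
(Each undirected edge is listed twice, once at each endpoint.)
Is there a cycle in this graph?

|V| = 13, |E| = 11, number of components = 2.
A forest on 13 vertices with 2 components has exactly 11 edges, which matches — so no cycle.

No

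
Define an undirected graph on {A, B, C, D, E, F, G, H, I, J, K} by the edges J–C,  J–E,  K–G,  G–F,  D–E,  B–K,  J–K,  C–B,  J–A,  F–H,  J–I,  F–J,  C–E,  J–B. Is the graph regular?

Degrees: A:1, B:3, C:3, D:1, E:3, F:3, G:2, H:1, I:1, J:7, K:3
Degrees are not all equal (e.g. deg(A)=1 but deg(J)=7); not regular.

No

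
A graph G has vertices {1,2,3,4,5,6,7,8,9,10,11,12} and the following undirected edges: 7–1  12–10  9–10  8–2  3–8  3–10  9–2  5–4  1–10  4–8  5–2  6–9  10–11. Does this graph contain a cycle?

Yes

The graph has 12 vertices, 13 edges, and 1 connected component.
One cycle is 10-9-2-5-4-8-3-10.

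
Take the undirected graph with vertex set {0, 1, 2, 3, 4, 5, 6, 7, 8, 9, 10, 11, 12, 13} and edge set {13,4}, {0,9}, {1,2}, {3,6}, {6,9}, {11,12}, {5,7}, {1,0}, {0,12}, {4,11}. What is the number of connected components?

4

Component: {8}
Component: {10}
Component: {5, 7}
Component: {0, 1, 2, 3, 4, 6, 9, 11, 12, 13}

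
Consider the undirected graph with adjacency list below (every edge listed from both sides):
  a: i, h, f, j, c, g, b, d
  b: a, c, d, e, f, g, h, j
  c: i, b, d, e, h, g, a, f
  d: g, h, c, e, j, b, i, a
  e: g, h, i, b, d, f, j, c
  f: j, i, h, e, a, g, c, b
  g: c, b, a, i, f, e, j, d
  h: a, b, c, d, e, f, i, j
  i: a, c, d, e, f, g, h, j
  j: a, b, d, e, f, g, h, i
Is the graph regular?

Degrees: a:8, b:8, c:8, d:8, e:8, f:8, g:8, h:8, i:8, j:8
Every vertex has degree 8, so the graph is 8-regular.

Yes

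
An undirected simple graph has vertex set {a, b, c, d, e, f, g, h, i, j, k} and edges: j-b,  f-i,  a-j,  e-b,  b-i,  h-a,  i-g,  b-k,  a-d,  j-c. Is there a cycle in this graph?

|V| = 11, |E| = 10, number of components = 1.
Since 10 = 11 - 1, the graph is a forest and contains no cycle.

No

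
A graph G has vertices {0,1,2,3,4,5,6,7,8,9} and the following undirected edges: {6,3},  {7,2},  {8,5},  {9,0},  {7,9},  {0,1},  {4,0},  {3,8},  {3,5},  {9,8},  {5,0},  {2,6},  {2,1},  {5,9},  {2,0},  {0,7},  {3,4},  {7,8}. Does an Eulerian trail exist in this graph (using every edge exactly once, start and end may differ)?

Degrees: 0:6, 1:2, 2:4, 3:4, 4:2, 5:4, 6:2, 7:4, 8:4, 9:4
Odd-degree vertices: none (0 total).
The non-isolated vertices are connected and exactly 0 have odd degree, so an Eulerian trail exists.

Yes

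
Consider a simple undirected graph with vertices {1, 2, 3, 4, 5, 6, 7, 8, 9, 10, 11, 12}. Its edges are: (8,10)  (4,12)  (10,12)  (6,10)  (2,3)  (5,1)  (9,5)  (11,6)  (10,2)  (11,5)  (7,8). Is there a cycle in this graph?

The graph has 12 vertices, 11 edges, and 1 connected component.
A forest on 12 vertices with 1 component has exactly 11 edges, which matches — so no cycle.

No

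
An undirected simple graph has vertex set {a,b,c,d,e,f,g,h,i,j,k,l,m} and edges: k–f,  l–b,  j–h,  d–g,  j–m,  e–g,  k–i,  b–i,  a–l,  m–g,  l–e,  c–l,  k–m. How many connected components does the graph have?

1

Component: {a, b, c, d, e, f, g, h, i, j, k, l, m}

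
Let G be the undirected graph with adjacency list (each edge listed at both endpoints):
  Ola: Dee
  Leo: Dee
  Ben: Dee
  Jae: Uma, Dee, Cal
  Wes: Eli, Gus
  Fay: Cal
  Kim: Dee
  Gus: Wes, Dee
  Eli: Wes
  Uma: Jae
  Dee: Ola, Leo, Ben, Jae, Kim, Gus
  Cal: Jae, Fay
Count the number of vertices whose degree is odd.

Degrees: Ola:1, Leo:1, Ben:1, Jae:3, Wes:2, Fay:1, Kim:1, Gus:2, Eli:1, Uma:1, Dee:6, Cal:2
Odd-degree vertices: Ola, Leo, Ben, Jae, Fay, Kim, Eli, Uma.

8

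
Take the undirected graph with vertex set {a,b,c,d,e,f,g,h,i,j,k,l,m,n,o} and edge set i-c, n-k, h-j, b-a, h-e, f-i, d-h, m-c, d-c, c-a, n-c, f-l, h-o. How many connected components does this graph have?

Component: {g}
Component: {a, b, c, d, e, f, h, i, j, k, l, m, n, o}

2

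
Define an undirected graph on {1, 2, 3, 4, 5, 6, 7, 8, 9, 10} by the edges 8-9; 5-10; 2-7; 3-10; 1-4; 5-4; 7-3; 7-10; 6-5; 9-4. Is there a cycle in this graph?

Yes

|V| = 10, |E| = 10, number of components = 1.
One cycle is 10-3-7-10.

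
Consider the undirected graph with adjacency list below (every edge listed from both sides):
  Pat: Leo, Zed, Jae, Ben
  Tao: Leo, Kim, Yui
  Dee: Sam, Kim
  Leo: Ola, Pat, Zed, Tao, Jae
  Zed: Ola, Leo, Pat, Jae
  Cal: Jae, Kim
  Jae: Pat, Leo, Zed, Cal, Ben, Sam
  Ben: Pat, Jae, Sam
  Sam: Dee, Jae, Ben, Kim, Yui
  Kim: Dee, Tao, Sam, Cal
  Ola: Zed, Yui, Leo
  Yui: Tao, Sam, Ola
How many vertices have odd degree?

Degrees: Pat:4, Tao:3, Dee:2, Leo:5, Zed:4, Cal:2, Jae:6, Ben:3, Sam:5, Kim:4, Ola:3, Yui:3
Odd-degree vertices: Tao, Leo, Ben, Sam, Ola, Yui.

6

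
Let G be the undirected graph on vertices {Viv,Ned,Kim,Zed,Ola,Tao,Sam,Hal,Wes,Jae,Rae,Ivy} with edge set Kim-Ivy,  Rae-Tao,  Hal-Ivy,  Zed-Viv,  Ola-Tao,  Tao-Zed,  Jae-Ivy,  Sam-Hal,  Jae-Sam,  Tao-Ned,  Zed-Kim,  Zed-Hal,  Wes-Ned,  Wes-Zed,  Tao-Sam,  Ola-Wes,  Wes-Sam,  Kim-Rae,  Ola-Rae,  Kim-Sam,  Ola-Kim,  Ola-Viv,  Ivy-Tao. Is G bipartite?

No

Ola-Rae-Tao-Ola is an odd cycle (length 3), and a bipartite graph can contain only even cycles.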